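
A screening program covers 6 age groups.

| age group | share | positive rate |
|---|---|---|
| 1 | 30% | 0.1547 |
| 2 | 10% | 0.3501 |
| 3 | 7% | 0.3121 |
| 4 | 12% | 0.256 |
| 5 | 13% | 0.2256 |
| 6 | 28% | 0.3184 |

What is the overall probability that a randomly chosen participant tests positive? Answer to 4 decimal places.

P(T) = P(T|1)·P(1) + P(T|2)·P(2) + P(T|3)·P(3) + P(T|4)·P(4) + P(T|5)·P(5) + P(T|6)·P(6)
      = 0.1547·0.3 + 0.3501·0.1 + 0.3121·0.07 + 0.256·0.12 + 0.2256·0.13 + 0.3184·0.28
      = 0.04641 + 0.03501 + 0.021847 + 0.03072 + 0.029328 + 0.089152 = 0.252467

P(T) ≈ 0.2525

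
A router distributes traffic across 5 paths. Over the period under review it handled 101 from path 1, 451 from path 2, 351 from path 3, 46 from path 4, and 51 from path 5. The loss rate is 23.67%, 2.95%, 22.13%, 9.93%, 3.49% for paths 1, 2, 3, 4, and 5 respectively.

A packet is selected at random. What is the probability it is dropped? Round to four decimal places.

0.1212

Total: 101 + 451 + 351 + 46 + 51 = 1000.
P(1) = 101/1000 = 0.101. P(2) = 451/1000 = 0.451. P(3) = 351/1000 = 0.351. P(4) = 46/1000 = 0.046. P(5) = 51/1000 = 0.051.
By the law of total probability,
P(L) = P(L|1)·P(1) + P(L|2)·P(2) + P(L|3)·P(3) + P(L|4)·P(4) + P(L|5)·P(5)
      = 0.2367·0.101 + 0.0295·0.451 + 0.2213·0.351 + 0.0993·0.046 + 0.0349·0.051
      = 0.0239067 + 0.0133045 + 0.0776763 + 0.0045678 + 0.0017799 = 0.1212352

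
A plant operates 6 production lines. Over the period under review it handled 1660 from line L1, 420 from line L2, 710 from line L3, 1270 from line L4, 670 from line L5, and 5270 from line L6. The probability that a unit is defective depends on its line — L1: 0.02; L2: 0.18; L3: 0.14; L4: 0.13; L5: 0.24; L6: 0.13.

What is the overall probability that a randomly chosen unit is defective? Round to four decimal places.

P(D) ≈ 0.1219

Total: 1660 + 420 + 710 + 1270 + 670 + 5270 = 10000.
P(L1) = 1660/10000 = 0.166. P(L2) = 420/10000 = 0.042. P(L3) = 710/10000 = 0.071. P(L4) = 1270/10000 = 0.127. P(L5) = 670/10000 = 0.067. P(L6) = 5270/10000 = 0.527.
P(D) = P(D|L1)·P(L1) + P(D|L2)·P(L2) + P(D|L3)·P(L3) + P(D|L4)·P(L4) + P(D|L5)·P(L5) + P(D|L6)·P(L6)
      = 0.02·0.166 + 0.18·0.042 + 0.14·0.071 + 0.13·0.127 + 0.24·0.067 + 0.13·0.527
      = 0.00332 + 0.00756 + 0.00994 + 0.01651 + 0.01608 + 0.06851 = 0.12192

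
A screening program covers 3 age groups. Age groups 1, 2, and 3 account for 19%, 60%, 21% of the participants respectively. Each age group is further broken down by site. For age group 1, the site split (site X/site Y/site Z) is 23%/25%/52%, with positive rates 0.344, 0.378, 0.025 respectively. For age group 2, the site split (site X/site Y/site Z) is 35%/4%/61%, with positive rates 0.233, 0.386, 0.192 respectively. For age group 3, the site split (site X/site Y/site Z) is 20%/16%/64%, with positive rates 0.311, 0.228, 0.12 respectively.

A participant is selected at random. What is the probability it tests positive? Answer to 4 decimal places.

P(T|1) = 0.23·0.344 + 0.25·0.378 + 0.52·0.025 = 0.07912 + 0.0945 + 0.013 = 0.18662
P(T|2) = 0.35·0.233 + 0.04·0.386 + 0.61·0.192 = 0.08155 + 0.01544 + 0.11712 = 0.21411
P(T|3) = 0.2·0.311 + 0.16·0.228 + 0.64·0.12 = 0.0622 + 0.03648 + 0.0768 = 0.17548
By total probability over the outer partition,
P(T) = 0.19·0.18662 + 0.6·0.21411 + 0.21·0.17548
      = 0.0354578 + 0.128466 + 0.0368508 = 0.2007746

P(T) ≈ 0.2008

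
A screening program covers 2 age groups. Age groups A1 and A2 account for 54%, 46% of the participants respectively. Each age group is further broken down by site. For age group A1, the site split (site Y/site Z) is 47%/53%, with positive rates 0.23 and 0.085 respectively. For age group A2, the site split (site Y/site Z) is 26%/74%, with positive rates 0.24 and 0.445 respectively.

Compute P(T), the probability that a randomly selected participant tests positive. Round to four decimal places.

P(T|A1) = 0.47·0.23 + 0.53·0.085 = 0.1081 + 0.04505 = 0.15315
P(T|A2) = 0.26·0.24 + 0.74·0.445 = 0.0624 + 0.3293 = 0.3917
Then overall,
P(T) = 0.54·0.15315 + 0.46·0.3917
      = 0.082701 + 0.180182 = 0.262883

0.2629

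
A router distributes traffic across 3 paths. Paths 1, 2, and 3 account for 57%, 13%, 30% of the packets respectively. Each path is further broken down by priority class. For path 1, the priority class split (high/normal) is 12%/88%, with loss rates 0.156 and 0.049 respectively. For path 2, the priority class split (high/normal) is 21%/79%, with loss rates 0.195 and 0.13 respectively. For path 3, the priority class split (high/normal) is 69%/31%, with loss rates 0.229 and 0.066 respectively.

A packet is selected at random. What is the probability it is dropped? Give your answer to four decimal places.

0.1075

P(L|1) = 0.12·0.156 + 0.88·0.049 = 0.01872 + 0.04312 = 0.06184
P(L|2) = 0.21·0.195 + 0.79·0.13 = 0.04095 + 0.1027 = 0.14365
P(L|3) = 0.69·0.229 + 0.31·0.066 = 0.15801 + 0.02046 = 0.17847
By total probability over the outer partition,
P(L) = 0.57·0.06184 + 0.13·0.14365 + 0.3·0.17847
      = 0.0352488 + 0.0186745 + 0.053541 = 0.1074643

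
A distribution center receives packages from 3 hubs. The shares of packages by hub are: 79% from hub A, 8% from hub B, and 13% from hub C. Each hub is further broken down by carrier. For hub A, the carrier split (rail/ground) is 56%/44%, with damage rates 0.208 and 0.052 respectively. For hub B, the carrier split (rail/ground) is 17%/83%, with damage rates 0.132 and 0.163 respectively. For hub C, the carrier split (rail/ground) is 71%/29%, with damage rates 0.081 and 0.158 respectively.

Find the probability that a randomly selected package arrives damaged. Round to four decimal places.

P(D|A) = 0.56·0.208 + 0.44·0.052 = 0.11648 + 0.02288 = 0.13936
P(D|B) = 0.17·0.132 + 0.83·0.163 = 0.02244 + 0.13529 = 0.15773
P(D|C) = 0.71·0.081 + 0.29·0.158 = 0.05751 + 0.04582 = 0.10333
By total probability over the outer partition,
P(D) = 0.79·0.13936 + 0.08·0.15773 + 0.13·0.10333
      = 0.1100944 + 0.0126184 + 0.0134329 = 0.1361457

P(D) ≈ 0.1361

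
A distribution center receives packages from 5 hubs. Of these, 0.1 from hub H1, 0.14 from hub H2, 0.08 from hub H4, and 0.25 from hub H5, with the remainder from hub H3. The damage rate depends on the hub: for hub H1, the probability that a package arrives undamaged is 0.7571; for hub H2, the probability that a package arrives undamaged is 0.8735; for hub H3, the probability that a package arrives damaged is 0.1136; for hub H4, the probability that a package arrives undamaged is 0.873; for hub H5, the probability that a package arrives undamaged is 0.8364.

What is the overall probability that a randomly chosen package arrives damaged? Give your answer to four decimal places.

0.1419

P(H3) = 1 − (0.1 + 0.14 + 0.08 + 0.25) = 0.43.
P(D|H1) = 1 − 0.7571 = 0.2429.
P(D|H2) = 1 − 0.8735 = 0.1265.
P(D|H4) = 1 − 0.873 = 0.127.
P(D|H5) = 1 − 0.8364 = 0.1636.
By the law of total probability,
P(D) = P(D|H1)·P(H1) + P(D|H2)·P(H2) + P(D|H3)·P(H3) + P(D|H4)·P(H4) + P(D|H5)·P(H5)
      = 0.2429·0.1 + 0.1265·0.14 + 0.1136·0.43 + 0.127·0.08 + 0.1636·0.25
      = 0.02429 + 0.01771 + 0.048848 + 0.01016 + 0.0409 = 0.141908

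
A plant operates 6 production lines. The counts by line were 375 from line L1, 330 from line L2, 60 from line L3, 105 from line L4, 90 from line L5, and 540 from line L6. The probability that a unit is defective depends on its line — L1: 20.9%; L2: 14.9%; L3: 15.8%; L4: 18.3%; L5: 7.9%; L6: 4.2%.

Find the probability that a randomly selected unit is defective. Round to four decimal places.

Total: 375 + 330 + 60 + 105 + 90 + 540 = 1500.
P(L1) = 375/1500 = 0.25. P(L2) = 330/1500 = 0.22. P(L3) = 60/1500 = 0.04. P(L4) = 105/1500 = 0.07. P(L5) = 90/1500 = 0.06. P(L6) = 540/1500 = 0.36.
P(D) = P(D|L1)·P(L1) + P(D|L2)·P(L2) + P(D|L3)·P(L3) + P(D|L4)·P(L4) + P(D|L5)·P(L5) + P(D|L6)·P(L6)
      = 0.209·0.25 + 0.149·0.22 + 0.158·0.04 + 0.183·0.07 + 0.079·0.06 + 0.042·0.36
      = 0.05225 + 0.03278 + 0.00632 + 0.01281 + 0.00474 + 0.01512 = 0.12402

P(D) ≈ 0.1240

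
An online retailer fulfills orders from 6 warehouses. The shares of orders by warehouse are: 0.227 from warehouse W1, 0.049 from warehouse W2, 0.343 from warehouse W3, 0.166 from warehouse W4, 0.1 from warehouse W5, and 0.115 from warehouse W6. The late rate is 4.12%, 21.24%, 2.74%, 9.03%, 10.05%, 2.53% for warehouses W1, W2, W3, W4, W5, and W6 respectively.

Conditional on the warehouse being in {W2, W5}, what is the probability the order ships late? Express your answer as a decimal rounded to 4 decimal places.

0.1373

Let S = {W2, W5}.
P(S) = 0.049 + 0.1 = 0.149.
P(L ∩ S) = 0.2124·0.049 + 0.1005·0.1 = 0.0104076 + 0.01005 = 0.0204576.
P(L | S) = 0.0204576 / 0.149 = 0.137299…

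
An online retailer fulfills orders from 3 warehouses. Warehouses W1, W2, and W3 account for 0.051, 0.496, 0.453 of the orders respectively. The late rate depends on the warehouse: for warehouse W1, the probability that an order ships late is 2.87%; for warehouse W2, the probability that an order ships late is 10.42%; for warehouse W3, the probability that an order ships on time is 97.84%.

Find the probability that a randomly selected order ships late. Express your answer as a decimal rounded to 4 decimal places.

P(L) ≈ 0.0629

P(L|W3) = 1 − 0.9784 = 0.0216.
Summing over the partition,
P(L) = P(L|W1)·P(W1) + P(L|W2)·P(W2) + P(L|W3)·P(W3)
      = 0.0287·0.051 + 0.1042·0.496 + 0.0216·0.453
      = 0.0014637 + 0.0516832 + 0.0097848 = 0.0629317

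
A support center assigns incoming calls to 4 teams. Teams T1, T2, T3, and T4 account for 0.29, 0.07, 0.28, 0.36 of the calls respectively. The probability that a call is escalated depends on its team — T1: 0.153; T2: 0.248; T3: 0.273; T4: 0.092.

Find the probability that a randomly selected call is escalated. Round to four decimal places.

Summing over the partition,
P(E) = P(E|T1)·P(T1) + P(E|T2)·P(T2) + P(E|T3)·P(T3) + P(E|T4)·P(T4)
      = 0.153·0.29 + 0.248·0.07 + 0.273·0.28 + 0.092·0.36
      = 0.04437 + 0.01736 + 0.07644 + 0.03312 = 0.17129

P(E) ≈ 0.1713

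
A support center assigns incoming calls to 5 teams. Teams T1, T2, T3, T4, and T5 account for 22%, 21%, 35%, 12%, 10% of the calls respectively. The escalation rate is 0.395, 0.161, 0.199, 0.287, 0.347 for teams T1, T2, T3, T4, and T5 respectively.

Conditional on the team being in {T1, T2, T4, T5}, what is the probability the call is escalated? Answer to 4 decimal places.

Let S = {T1, T2, T4, T5}.
P(S) = 0.22 + 0.21 + 0.12 + 0.1 = 0.65.
P(E ∩ S) = 0.395·0.22 + 0.161·0.21 + 0.287·0.12 + 0.347·0.1 = 0.0869 + 0.03381 + 0.03444 + 0.0347 = 0.18985.
P(E | S) = 0.18985 / 0.65 = 0.292077…

P(E|S) ≈ 0.2921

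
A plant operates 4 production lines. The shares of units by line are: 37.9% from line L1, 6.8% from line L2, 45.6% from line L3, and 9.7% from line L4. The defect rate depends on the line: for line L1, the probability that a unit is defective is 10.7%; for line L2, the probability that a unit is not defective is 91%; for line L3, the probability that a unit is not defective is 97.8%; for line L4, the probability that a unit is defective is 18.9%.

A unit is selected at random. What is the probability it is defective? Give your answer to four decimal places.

P(D|L2) = 1 − 0.91 = 0.09.
P(D|L3) = 1 − 0.978 = 0.022.
Using total probability over the partition,
P(D) = P(D|L1)·P(L1) + P(D|L2)·P(L2) + P(D|L3)·P(L3) + P(D|L4)·P(L4)
      = 0.107·0.379 + 0.09·0.068 + 0.022·0.456 + 0.189·0.097
      = 0.040553 + 0.00612 + 0.010032 + 0.018333 = 0.075038

P(D) ≈ 0.0750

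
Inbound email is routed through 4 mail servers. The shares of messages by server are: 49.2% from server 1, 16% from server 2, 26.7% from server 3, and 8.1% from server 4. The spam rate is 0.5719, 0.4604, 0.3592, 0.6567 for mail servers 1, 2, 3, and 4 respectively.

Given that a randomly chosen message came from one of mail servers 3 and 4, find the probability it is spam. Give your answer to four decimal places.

P(S|J) ≈ 0.4284

Let J = {3, 4}.
P(J) = 0.267 + 0.081 = 0.348.
P(S ∩ J) = 0.3592·0.267 + 0.6567·0.081 = 0.0959064 + 0.0531927 = 0.1490991.
P(S | J) = 0.1490991 / 0.348 = 0.428446…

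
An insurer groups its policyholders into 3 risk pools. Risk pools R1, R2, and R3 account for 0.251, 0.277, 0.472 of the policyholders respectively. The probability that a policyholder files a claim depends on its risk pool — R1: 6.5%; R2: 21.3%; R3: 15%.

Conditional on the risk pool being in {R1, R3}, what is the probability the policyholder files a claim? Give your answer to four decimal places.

Let S = {R1, R3}.
P(S) = 0.251 + 0.472 = 0.723.
P(C ∩ S) = 0.065·0.251 + 0.15·0.472 = 0.016315 + 0.0708 = 0.087115.
P(C | S) = 0.087115 / 0.723 = 0.120491…

0.1205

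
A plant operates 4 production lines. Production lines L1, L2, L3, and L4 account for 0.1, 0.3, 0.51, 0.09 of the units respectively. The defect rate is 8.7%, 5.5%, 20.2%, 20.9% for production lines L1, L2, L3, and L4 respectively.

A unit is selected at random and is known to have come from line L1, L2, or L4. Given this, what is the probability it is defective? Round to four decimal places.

Let S = {L1, L2, L4}.
P(S) = 0.1 + 0.3 + 0.09 = 0.49.
P(D ∩ S) = 0.087·0.1 + 0.055·0.3 + 0.209·0.09 = 0.0087 + 0.0165 + 0.01881 = 0.04401.
P(D | S) = 0.04401 / 0.49 = 0.089816…

0.0898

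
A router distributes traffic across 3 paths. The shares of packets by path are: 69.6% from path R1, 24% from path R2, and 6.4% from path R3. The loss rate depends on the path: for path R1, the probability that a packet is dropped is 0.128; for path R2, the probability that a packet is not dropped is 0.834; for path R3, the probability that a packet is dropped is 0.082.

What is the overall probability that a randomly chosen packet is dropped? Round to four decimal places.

P(L|R2) = 1 − 0.834 = 0.166.
P(L) = P(L|R1)·P(R1) + P(L|R2)·P(R2) + P(L|R3)·P(R3)
      = 0.128·0.696 + 0.166·0.24 + 0.082·0.064
      = 0.089088 + 0.03984 + 0.005248 = 0.134176

0.1342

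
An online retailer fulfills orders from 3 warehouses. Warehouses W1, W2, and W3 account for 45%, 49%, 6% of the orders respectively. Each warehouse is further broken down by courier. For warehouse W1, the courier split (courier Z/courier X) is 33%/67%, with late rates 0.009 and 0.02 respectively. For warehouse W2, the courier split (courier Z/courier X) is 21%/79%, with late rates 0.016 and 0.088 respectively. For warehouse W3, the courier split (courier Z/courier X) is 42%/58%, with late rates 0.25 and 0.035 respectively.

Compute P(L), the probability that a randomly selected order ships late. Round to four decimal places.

P(L|W1) = 0.33·0.009 + 0.67·0.02 = 0.00297 + 0.0134 = 0.01637
P(L|W2) = 0.21·0.016 + 0.79·0.088 = 0.00336 + 0.06952 = 0.07288
P(L|W3) = 0.42·0.25 + 0.58·0.035 = 0.105 + 0.0203 = 0.1253
By total probability over the outer partition,
P(L) = 0.45·0.01637 + 0.49·0.07288 + 0.06·0.1253
      = 0.0073665 + 0.0357112 + 0.007518 = 0.0505957

P(L) ≈ 0.0506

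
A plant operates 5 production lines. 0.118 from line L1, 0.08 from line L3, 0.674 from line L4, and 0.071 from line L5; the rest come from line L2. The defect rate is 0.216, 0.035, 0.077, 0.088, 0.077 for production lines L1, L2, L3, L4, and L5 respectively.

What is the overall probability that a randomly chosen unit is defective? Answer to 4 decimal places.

0.0984

P(L2) = 1 − (0.118 + 0.08 + 0.674 + 0.071) = 0.057.
P(D) = P(D|L1)·P(L1) + P(D|L2)·P(L2) + P(D|L3)·P(L3) + P(D|L4)·P(L4) + P(D|L5)·P(L5)
      = 0.216·0.118 + 0.035·0.057 + 0.077·0.08 + 0.088·0.674 + 0.077·0.071
      = 0.025488 + 0.001995 + 0.00616 + 0.059312 + 0.005467 = 0.098422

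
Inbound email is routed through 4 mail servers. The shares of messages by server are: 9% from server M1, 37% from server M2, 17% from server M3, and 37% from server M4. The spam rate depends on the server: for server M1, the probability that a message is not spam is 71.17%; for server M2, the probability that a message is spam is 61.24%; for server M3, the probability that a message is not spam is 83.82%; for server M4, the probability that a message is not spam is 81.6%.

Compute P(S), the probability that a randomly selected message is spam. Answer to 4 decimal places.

P(S) ≈ 0.3481

P(S|M1) = 1 − 0.7117 = 0.2883.
P(S|M3) = 1 − 0.8382 = 0.1618.
P(S|M4) = 1 − 0.816 = 0.184.
Using total probability over the partition,
P(S) = P(S|M1)·P(M1) + P(S|M2)·P(M2) + P(S|M3)·P(M3) + P(S|M4)·P(M4)
      = 0.2883·0.09 + 0.6124·0.37 + 0.1618·0.17 + 0.184·0.37
      = 0.025947 + 0.226588 + 0.027506 + 0.06808 = 0.348121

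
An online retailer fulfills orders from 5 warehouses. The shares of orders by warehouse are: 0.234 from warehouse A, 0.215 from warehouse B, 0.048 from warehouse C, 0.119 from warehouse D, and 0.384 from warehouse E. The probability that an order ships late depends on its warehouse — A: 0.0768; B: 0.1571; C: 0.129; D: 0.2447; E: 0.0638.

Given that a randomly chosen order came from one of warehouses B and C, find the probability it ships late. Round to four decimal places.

Let S = {B, C}.
P(S) = 0.215 + 0.048 = 0.263.
P(L ∩ S) = 0.1571·0.215 + 0.129·0.048 = 0.0337765 + 0.006192 = 0.0399685.
P(L | S) = 0.0399685 / 0.263 = 0.151971…

0.1520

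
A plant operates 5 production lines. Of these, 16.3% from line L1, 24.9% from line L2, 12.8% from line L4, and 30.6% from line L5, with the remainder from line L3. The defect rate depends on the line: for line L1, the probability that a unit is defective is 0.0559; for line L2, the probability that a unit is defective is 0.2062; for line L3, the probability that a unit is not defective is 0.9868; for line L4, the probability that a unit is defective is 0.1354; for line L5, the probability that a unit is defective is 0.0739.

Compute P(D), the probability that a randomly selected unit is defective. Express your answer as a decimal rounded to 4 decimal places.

P(L3) = 1 − (0.163 + 0.249 + 0.128 + 0.306) = 0.154.
P(D|L3) = 1 − 0.9868 = 0.0132.
P(D) = P(D|L1)·P(L1) + P(D|L2)·P(L2) + P(D|L3)·P(L3) + P(D|L4)·P(L4) + P(D|L5)·P(L5)
      = 0.0559·0.163 + 0.2062·0.249 + 0.0132·0.154 + 0.1354·0.128 + 0.0739·0.306
      = 0.0091117 + 0.0513438 + 0.0020328 + 0.0173312 + 0.0226134 = 0.1024329

0.1024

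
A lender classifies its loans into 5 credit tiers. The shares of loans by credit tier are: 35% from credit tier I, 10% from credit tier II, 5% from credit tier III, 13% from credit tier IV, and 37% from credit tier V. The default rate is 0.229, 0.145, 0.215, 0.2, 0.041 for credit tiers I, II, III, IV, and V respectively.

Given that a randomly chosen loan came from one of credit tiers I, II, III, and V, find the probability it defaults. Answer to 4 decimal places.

Let S = {I, II, III, V}.
P(S) = 0.35 + 0.1 + 0.05 + 0.37 = 0.87.
P(D ∩ S) = 0.229·0.35 + 0.145·0.1 + 0.215·0.05 + 0.041·0.37 = 0.08015 + 0.0145 + 0.01075 + 0.01517 = 0.12057.
P(D | S) = 0.12057 / 0.87 = 0.138586…

P(D|S) ≈ 0.1386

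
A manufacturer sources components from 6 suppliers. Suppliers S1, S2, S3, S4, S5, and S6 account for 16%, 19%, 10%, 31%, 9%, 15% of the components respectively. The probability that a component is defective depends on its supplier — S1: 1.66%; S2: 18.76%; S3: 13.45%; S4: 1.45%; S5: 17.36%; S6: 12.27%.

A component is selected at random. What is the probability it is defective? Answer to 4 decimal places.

P(D) ≈ 0.0903

P(D) = P(D|S1)·P(S1) + P(D|S2)·P(S2) + P(D|S3)·P(S3) + P(D|S4)·P(S4) + P(D|S5)·P(S5) + P(D|S6)·P(S6)
      = 0.0166·0.16 + 0.1876·0.19 + 0.1345·0.1 + 0.0145·0.31 + 0.1736·0.09 + 0.1227·0.15
      = 0.002656 + 0.035644 + 0.01345 + 0.004495 + 0.015624 + 0.018405 = 0.090274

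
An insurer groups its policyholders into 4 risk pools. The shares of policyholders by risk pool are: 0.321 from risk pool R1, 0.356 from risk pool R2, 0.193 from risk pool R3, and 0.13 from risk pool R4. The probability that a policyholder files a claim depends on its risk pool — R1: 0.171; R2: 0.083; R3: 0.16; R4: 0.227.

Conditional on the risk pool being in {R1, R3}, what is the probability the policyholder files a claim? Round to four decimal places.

0.1669

Let S = {R1, R3}.
P(S) = 0.321 + 0.193 = 0.514.
P(C ∩ S) = 0.171·0.321 + 0.16·0.193 = 0.054891 + 0.03088 = 0.085771.
P(C | S) = 0.085771 / 0.514 = 0.166870…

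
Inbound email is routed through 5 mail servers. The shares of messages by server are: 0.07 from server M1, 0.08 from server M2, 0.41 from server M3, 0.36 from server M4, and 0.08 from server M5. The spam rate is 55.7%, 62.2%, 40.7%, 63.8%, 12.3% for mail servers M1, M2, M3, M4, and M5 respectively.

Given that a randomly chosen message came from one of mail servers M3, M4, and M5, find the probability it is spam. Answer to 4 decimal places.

Let J = {M3, M4, M5}.
P(J) = 0.41 + 0.36 + 0.08 = 0.85.
P(S ∩ J) = 0.407·0.41 + 0.638·0.36 + 0.123·0.08 = 0.16687 + 0.22968 + 0.00984 = 0.40639.
P(S | J) = 0.40639 / 0.85 = 0.478106…

0.4781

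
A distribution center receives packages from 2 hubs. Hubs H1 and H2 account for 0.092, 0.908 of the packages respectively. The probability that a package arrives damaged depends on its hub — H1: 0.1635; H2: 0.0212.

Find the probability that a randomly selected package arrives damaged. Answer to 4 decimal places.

Summing over the partition,
P(D) = P(D|H1)·P(H1) + P(D|H2)·P(H2)
      = 0.1635·0.092 + 0.0212·0.908
      = 0.015042 + 0.0192496 = 0.0342916

P(D) ≈ 0.0343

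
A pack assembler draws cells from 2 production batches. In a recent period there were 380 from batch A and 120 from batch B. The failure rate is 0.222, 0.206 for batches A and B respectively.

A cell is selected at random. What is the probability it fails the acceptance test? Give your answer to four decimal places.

0.2182

Total: 380 + 120 = 500.
P(A) = 380/500 = 0.76. P(B) = 120/500 = 0.24.
P(F) = P(F|A)·P(A) + P(F|B)·P(B)
      = 0.222·0.76 + 0.206·0.24
      = 0.16872 + 0.04944 = 0.21816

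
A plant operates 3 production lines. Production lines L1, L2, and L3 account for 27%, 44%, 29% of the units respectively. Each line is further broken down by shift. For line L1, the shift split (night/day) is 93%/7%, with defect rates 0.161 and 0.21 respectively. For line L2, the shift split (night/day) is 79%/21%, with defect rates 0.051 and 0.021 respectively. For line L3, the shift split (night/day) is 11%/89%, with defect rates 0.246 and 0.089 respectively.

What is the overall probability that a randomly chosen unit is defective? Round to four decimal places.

0.0949

P(D|L1) = 0.93·0.161 + 0.07·0.21 = 0.14973 + 0.0147 = 0.16443
P(D|L2) = 0.79·0.051 + 0.21·0.021 = 0.04029 + 0.00441 = 0.0447
P(D|L3) = 0.11·0.246 + 0.89·0.089 = 0.02706 + 0.07921 = 0.10627
Then overall,
P(D) = 0.27·0.16443 + 0.44·0.0447 + 0.29·0.10627
      = 0.0443961 + 0.019668 + 0.0308183 = 0.0948824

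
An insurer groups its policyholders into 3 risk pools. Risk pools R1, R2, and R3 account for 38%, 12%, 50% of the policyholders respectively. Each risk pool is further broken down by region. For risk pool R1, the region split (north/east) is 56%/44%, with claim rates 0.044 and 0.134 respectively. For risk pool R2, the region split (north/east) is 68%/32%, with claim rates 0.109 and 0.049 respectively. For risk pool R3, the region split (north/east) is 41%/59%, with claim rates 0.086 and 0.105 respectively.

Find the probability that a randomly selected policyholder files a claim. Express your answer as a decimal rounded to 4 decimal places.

0.0911

P(C|R1) = 0.56·0.044 + 0.44·0.134 = 0.02464 + 0.05896 = 0.0836
P(C|R2) = 0.68·0.109 + 0.32·0.049 = 0.07412 + 0.01568 = 0.0898
P(C|R3) = 0.41·0.086 + 0.59·0.105 = 0.03526 + 0.06195 = 0.09721
By total probability over the outer partition,
P(C) = 0.38·0.0836 + 0.12·0.0898 + 0.5·0.09721
      = 0.031768 + 0.010776 + 0.048605 = 0.091149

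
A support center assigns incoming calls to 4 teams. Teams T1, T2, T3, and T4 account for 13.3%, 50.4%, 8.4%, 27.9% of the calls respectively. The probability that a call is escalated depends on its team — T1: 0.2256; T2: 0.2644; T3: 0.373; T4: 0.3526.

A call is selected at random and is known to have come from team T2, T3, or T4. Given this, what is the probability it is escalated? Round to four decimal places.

0.3033

Let S = {T2, T3, T4}.
P(S) = 0.504 + 0.084 + 0.279 = 0.867.
P(E ∩ S) = 0.2644·0.504 + 0.373·0.084 + 0.3526·0.279 = 0.1332576 + 0.031332 + 0.0983754 = 0.262965.
P(E | S) = 0.262965 / 0.867 = 0.303304…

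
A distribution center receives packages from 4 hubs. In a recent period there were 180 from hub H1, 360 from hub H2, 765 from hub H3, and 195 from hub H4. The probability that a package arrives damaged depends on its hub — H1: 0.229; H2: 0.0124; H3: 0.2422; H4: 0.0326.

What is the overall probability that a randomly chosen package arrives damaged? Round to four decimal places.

Total: 180 + 360 + 765 + 195 = 1500.
P(H1) = 180/1500 = 0.12. P(H2) = 360/1500 = 0.24. P(H3) = 765/1500 = 0.51. P(H4) = 195/1500 = 0.13.
Using total probability over the partition,
P(D) = P(D|H1)·P(H1) + P(D|H2)·P(H2) + P(D|H3)·P(H3) + P(D|H4)·P(H4)
      = 0.229·0.12 + 0.0124·0.24 + 0.2422·0.51 + 0.0326·0.13
      = 0.02748 + 0.002976 + 0.123522 + 0.004238 = 0.158216

P(D) ≈ 0.1582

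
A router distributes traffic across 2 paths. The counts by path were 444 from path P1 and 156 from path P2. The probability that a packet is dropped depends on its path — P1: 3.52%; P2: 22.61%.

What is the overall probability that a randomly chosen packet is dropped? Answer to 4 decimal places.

Total: 444 + 156 = 600.
P(P1) = 444/600 = 0.74. P(P2) = 156/600 = 0.26.
By the law of total probability,
P(L) = P(L|P1)·P(P1) + P(L|P2)·P(P2)
      = 0.0352·0.74 + 0.2261·0.26
      = 0.026048 + 0.058786 = 0.084834

P(L) ≈ 0.0848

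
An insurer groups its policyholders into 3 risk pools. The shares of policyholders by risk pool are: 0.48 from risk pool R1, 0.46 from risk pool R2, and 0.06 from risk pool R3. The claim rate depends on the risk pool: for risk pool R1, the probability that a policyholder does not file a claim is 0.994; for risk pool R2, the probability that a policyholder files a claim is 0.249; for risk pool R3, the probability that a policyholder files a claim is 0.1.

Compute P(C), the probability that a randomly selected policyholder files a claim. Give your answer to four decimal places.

0.1234

P(C|R1) = 1 − 0.994 = 0.006.
Using total probability over the partition,
P(C) = P(C|R1)·P(R1) + P(C|R2)·P(R2) + P(C|R3)·P(R3)
      = 0.006·0.48 + 0.249·0.46 + 0.1·0.06
      = 0.00288 + 0.11454 + 0.006 = 0.12342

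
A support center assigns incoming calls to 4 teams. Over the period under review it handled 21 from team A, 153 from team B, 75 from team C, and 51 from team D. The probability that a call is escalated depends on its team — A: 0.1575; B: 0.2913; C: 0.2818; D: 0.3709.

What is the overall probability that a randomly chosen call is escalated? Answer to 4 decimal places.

Total: 21 + 153 + 75 + 51 = 300.
P(A) = 21/300 = 0.07. P(B) = 153/300 = 0.51. P(C) = 75/300 = 0.25. P(D) = 51/300 = 0.17.
P(E) = P(E|A)·P(A) + P(E|B)·P(B) + P(E|C)·P(C) + P(E|D)·P(D)
      = 0.1575·0.07 + 0.2913·0.51 + 0.2818·0.25 + 0.3709·0.17
      = 0.011025 + 0.148563 + 0.07045 + 0.063053 = 0.293091

P(E) ≈ 0.2931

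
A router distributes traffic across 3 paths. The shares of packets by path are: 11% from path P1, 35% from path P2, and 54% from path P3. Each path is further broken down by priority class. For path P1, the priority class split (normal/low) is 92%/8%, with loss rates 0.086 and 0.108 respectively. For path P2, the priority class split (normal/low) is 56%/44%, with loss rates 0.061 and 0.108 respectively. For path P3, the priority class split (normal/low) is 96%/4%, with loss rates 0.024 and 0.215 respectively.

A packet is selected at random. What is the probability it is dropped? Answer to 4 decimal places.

0.0553

P(L|P1) = 0.92·0.086 + 0.08·0.108 = 0.07912 + 0.00864 = 0.08776
P(L|P2) = 0.56·0.061 + 0.44·0.108 = 0.03416 + 0.04752 = 0.08168
P(L|P3) = 0.96·0.024 + 0.04·0.215 = 0.02304 + 0.0086 = 0.03164
By total probability over the outer partition,
P(L) = 0.11·0.08776 + 0.35·0.08168 + 0.54·0.03164
      = 0.0096536 + 0.028588 + 0.0170856 = 0.0553272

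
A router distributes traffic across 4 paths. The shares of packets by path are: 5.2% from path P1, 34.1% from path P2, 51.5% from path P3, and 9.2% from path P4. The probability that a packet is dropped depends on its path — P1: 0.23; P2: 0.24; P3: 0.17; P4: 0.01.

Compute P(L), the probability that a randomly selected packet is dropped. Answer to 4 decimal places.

P(L) ≈ 0.1823

Using total probability over the partition,
P(L) = P(L|P1)·P(P1) + P(L|P2)·P(P2) + P(L|P3)·P(P3) + P(L|P4)·P(P4)
      = 0.23·0.052 + 0.24·0.341 + 0.17·0.515 + 0.01·0.092
      = 0.01196 + 0.08184 + 0.08755 + 0.00092 = 0.18227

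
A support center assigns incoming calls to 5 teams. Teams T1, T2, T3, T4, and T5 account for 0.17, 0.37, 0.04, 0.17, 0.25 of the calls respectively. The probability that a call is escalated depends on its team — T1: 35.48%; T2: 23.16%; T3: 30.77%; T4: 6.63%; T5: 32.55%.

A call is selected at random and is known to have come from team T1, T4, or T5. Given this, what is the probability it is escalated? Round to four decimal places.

P(E|S) ≈ 0.2593

Let S = {T1, T4, T5}.
P(S) = 0.17 + 0.17 + 0.25 = 0.59.
P(E ∩ S) = 0.3548·0.17 + 0.0663·0.17 + 0.3255·0.25 = 0.060316 + 0.011271 + 0.081375 = 0.152962.
P(E | S) = 0.152962 / 0.59 = 0.259258…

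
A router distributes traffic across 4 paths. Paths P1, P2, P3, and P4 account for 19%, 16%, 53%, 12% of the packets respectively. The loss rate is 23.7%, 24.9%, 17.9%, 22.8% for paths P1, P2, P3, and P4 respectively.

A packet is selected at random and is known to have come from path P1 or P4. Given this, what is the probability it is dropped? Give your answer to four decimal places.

Let S = {P1, P4}.
P(S) = 0.19 + 0.12 = 0.31.
P(L ∩ S) = 0.237·0.19 + 0.228·0.12 = 0.04503 + 0.02736 = 0.07239.
P(L | S) = 0.07239 / 0.31 = 0.233516…

0.2335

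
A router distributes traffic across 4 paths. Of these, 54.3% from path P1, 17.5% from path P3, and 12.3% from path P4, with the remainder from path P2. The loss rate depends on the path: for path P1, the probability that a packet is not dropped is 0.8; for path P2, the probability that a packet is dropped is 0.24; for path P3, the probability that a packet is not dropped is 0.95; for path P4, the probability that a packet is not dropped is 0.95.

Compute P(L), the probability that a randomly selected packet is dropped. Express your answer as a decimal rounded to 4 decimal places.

P(L) ≈ 0.1617

P(P2) = 1 − (0.543 + 0.175 + 0.123) = 0.159.
P(L|P1) = 1 − 0.8 = 0.2.
P(L|P3) = 1 − 0.95 = 0.05.
P(L|P4) = 1 − 0.95 = 0.05.
P(L) = P(L|P1)·P(P1) + P(L|P2)·P(P2) + P(L|P3)·P(P3) + P(L|P4)·P(P4)
      = 0.2·0.543 + 0.24·0.159 + 0.05·0.175 + 0.05·0.123
      = 0.1086 + 0.03816 + 0.00875 + 0.00615 = 0.16166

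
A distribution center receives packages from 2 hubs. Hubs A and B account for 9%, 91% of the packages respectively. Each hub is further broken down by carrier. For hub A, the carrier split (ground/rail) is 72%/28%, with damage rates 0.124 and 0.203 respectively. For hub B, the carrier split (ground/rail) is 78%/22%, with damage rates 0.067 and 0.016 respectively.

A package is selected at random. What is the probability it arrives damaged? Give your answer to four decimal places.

P(D|A) = 0.72·0.124 + 0.28·0.203 = 0.08928 + 0.05684 = 0.14612
P(D|B) = 0.78·0.067 + 0.22·0.016 = 0.05226 + 0.00352 = 0.05578
Then overall,
P(D) = 0.09·0.14612 + 0.91·0.05578
      = 0.0131508 + 0.0507598 = 0.0639106

0.0639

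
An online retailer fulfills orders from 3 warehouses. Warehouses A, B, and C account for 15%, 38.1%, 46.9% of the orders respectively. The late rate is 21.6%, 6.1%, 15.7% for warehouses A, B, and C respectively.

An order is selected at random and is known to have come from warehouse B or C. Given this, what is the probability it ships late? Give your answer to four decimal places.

0.1140

Let S = {B, C}.
P(S) = 0.381 + 0.469 = 0.85.
P(L ∩ S) = 0.061·0.381 + 0.157·0.469 = 0.023241 + 0.073633 = 0.096874.
P(L | S) = 0.096874 / 0.85 = 0.113969…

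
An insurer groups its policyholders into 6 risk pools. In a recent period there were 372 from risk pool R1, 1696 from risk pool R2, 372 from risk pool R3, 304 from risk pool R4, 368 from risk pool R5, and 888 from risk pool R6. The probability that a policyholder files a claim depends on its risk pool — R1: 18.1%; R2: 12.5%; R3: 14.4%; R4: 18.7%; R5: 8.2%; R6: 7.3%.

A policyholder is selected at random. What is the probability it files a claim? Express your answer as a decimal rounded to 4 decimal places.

P(C) ≈ 0.1212

Total: 372 + 1696 + 372 + 304 + 368 + 888 = 4000.
P(R1) = 372/4000 = 0.093. P(R2) = 1696/4000 = 0.424. P(R3) = 372/4000 = 0.093. P(R4) = 304/4000 = 0.076. P(R5) = 368/4000 = 0.092. P(R6) = 888/4000 = 0.222.
Summing over the partition,
P(C) = P(C|R1)·P(R1) + P(C|R2)·P(R2) + P(C|R3)·P(R3) + P(C|R4)·P(R4) + P(C|R5)·P(R5) + P(C|R6)·P(R6)
      = 0.181·0.093 + 0.125·0.424 + 0.144·0.093 + 0.187·0.076 + 0.082·0.092 + 0.073·0.222
      = 0.016833 + 0.053 + 0.013392 + 0.014212 + 0.007544 + 0.016206 = 0.121187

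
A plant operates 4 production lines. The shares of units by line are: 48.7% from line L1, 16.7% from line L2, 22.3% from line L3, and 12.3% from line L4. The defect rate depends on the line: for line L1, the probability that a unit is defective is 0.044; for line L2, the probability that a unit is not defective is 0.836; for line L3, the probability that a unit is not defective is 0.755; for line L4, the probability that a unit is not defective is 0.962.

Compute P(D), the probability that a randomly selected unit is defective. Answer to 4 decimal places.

P(D|L2) = 1 − 0.836 = 0.164.
P(D|L3) = 1 − 0.755 = 0.245.
P(D|L4) = 1 − 0.962 = 0.038.
P(D) = P(D|L1)·P(L1) + P(D|L2)·P(L2) + P(D|L3)·P(L3) + P(D|L4)·P(L4)
      = 0.044·0.487 + 0.164·0.167 + 0.245·0.223 + 0.038·0.123
      = 0.021428 + 0.027388 + 0.054635 + 0.004674 = 0.108125

P(D) ≈ 0.1081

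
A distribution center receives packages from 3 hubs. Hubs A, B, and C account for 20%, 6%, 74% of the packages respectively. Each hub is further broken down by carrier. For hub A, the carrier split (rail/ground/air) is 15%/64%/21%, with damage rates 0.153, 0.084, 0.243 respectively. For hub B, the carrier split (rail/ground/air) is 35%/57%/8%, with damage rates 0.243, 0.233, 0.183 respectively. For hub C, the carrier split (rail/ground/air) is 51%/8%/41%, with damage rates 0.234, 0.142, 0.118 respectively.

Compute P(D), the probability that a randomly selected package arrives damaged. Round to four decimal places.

P(D|A) = 0.15·0.153 + 0.64·0.084 + 0.21·0.243 = 0.02295 + 0.05376 + 0.05103 = 0.12774
P(D|B) = 0.35·0.243 + 0.57·0.233 + 0.08·0.183 = 0.08505 + 0.13281 + 0.01464 = 0.2325
P(D|C) = 0.51·0.234 + 0.08·0.142 + 0.41·0.118 = 0.11934 + 0.01136 + 0.04838 = 0.17908
Then overall,
P(D) = 0.2·0.12774 + 0.06·0.2325 + 0.74·0.17908
      = 0.025548 + 0.01395 + 0.1325192 = 0.1720172

0.1720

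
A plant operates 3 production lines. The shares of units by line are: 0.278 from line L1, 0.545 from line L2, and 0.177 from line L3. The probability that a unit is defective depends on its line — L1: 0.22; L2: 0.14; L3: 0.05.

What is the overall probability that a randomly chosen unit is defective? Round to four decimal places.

P(D) ≈ 0.1463

P(D) = P(D|L1)·P(L1) + P(D|L2)·P(L2) + P(D|L3)·P(L3)
      = 0.22·0.278 + 0.14·0.545 + 0.05·0.177
      = 0.06116 + 0.0763 + 0.00885 = 0.14631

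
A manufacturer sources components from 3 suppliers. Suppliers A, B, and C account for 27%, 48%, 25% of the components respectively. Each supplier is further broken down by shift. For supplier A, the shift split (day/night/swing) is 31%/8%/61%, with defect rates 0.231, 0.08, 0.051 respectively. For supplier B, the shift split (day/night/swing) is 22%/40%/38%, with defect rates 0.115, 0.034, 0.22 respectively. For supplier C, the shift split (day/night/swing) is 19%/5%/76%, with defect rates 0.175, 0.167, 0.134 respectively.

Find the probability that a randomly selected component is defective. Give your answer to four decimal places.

0.1241

P(D|A) = 0.31·0.231 + 0.08·0.08 + 0.61·0.051 = 0.07161 + 0.0064 + 0.03111 = 0.10912
P(D|B) = 0.22·0.115 + 0.4·0.034 + 0.38·0.22 = 0.0253 + 0.0136 + 0.0836 = 0.1225
P(D|C) = 0.19·0.175 + 0.05·0.167 + 0.76·0.134 = 0.03325 + 0.00835 + 0.10184 = 0.14344
Then overall,
P(D) = 0.27·0.10912 + 0.48·0.1225 + 0.25·0.14344
      = 0.0294624 + 0.0588 + 0.03586 = 0.1241224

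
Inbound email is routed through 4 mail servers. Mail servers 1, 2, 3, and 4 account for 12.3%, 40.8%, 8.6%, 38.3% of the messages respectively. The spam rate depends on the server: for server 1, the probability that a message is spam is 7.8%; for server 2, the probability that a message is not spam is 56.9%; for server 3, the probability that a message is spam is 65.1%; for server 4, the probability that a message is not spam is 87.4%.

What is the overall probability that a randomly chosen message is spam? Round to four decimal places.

P(S|2) = 1 − 0.569 = 0.431.
P(S|4) = 1 − 0.874 = 0.126.
By the law of total probability,
P(S) = P(S|1)·P(1) + P(S|2)·P(2) + P(S|3)·P(3) + P(S|4)·P(4)
      = 0.078·0.123 + 0.431·0.408 + 0.651·0.086 + 0.126·0.383
      = 0.009594 + 0.175848 + 0.055986 + 0.048258 = 0.289686

0.2897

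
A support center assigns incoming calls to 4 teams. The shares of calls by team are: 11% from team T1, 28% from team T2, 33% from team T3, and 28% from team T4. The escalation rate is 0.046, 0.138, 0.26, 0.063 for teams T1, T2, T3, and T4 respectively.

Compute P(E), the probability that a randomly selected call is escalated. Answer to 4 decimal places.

Using total probability over the partition,
P(E) = P(E|T1)·P(T1) + P(E|T2)·P(T2) + P(E|T3)·P(T3) + P(E|T4)·P(T4)
      = 0.046·0.11 + 0.138·0.28 + 0.26·0.33 + 0.063·0.28
      = 0.00506 + 0.03864 + 0.0858 + 0.01764 = 0.14714

P(E) ≈ 0.1471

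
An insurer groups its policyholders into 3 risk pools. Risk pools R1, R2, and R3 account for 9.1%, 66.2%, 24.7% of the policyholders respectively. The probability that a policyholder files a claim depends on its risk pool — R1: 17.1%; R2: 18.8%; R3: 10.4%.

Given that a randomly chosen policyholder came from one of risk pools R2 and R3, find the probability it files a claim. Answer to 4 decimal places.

Let S = {R2, R3}.
P(S) = 0.662 + 0.247 = 0.909.
P(C ∩ S) = 0.188·0.662 + 0.104·0.247 = 0.124456 + 0.025688 = 0.150144.
P(C | S) = 0.150144 / 0.909 = 0.165175…

0.1652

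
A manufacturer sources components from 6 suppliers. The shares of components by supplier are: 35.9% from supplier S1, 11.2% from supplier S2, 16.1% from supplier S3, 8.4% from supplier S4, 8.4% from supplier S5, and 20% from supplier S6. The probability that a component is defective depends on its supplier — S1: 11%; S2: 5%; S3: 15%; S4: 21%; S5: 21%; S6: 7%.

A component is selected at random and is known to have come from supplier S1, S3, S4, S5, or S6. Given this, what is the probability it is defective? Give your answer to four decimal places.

P(D|S) ≈ 0.1272

Let S = {S1, S3, S4, S5, S6}.
P(S) = 0.359 + 0.161 + 0.084 + 0.084 + 0.2 = 0.888.
P(D ∩ S) = 0.11·0.359 + 0.15·0.161 + 0.21·0.084 + 0.21·0.084 + 0.07·0.2 = 0.03949 + 0.02415 + 0.01764 + 0.01764 + 0.014 = 0.11292.
P(D | S) = 0.11292 / 0.888 = 0.127162…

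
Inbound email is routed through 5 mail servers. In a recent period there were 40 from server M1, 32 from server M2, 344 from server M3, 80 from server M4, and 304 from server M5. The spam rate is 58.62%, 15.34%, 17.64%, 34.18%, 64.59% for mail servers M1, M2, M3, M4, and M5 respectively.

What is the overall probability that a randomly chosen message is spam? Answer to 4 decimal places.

0.3909

Total: 40 + 32 + 344 + 80 + 304 = 800.
P(M1) = 40/800 = 0.05. P(M2) = 32/800 = 0.04. P(M3) = 344/800 = 0.43. P(M4) = 80/800 = 0.1. P(M5) = 304/800 = 0.38.
By the law of total probability,
P(S) = P(S|M1)·P(M1) + P(S|M2)·P(M2) + P(S|M3)·P(M3) + P(S|M4)·P(M4) + P(S|M5)·P(M5)
      = 0.5862·0.05 + 0.1534·0.04 + 0.1764·0.43 + 0.3418·0.1 + 0.6459·0.38
      = 0.02931 + 0.006136 + 0.075852 + 0.03418 + 0.245442 = 0.39092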